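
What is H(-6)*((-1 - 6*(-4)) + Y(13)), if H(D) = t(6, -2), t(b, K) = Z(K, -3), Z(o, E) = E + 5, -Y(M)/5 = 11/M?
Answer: 488/13 ≈ 37.538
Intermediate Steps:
Y(M) = -55/M
Z(o, E) = 5 + E
t(b, K) = 2 (t(b, K) = 5 - 3 = 2)
H(D) = 2
H(-6)*((-1 - 6*(-4)) + Y(13)) = 2*((-1 - 6*(-4)) - 55/13) = 2*((-1 + 24) - 55*1/13) = 2*(23 - 55/13) = 2*(244/13) = 488/13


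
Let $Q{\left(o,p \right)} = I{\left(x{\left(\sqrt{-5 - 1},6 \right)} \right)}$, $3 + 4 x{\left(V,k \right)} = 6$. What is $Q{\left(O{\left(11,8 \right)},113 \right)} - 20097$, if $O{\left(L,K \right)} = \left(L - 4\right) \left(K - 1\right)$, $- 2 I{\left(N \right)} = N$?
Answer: $- \frac{160779}{8} \approx -20097.0$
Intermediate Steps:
$x{\left(V,k \right)} = \frac{3}{4}$ ($x{\left(V,k \right)} = - \frac{3}{4} + \frac{1}{4} \cdot 6 = - \frac{3}{4} + \frac{3}{2} = \frac{3}{4}$)
$I{\left(N \right)} = - \frac{N}{2}$
$O{\left(L,K \right)} = \left(-1 + K\right) \left(-4 + L\right)$ ($O{\left(L,K \right)} = \left(-4 + L\right) \left(-1 + K\right) = \left(-1 + K\right) \left(-4 + L\right)$)
$Q{\left(o,p \right)} = - \frac{3}{8}$ ($Q{\left(o,p \right)} = \left(- \frac{1}{2}\right) \frac{3}{4} = - \frac{3}{8}$)
$Q{\left(O{\left(11,8 \right)},113 \right)} - 20097 = - \frac{3}{8} - 20097 = - \frac{160779}{8}$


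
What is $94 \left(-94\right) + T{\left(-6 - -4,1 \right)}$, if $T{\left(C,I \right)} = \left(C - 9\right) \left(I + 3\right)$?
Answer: $-8880$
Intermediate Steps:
$T{\left(C,I \right)} = \left(-9 + C\right) \left(3 + I\right)$
$94 \left(-94\right) + T{\left(-6 - -4,1 \right)} = 94 \left(-94\right) + \left(-27 - 9 + 3 \left(-6 - -4\right) + \left(-6 - -4\right) 1\right) = -8836 + \left(-27 - 9 + 3 \left(-6 + 4\right) + \left(-6 + 4\right) 1\right) = -8836 - 44 = -8880$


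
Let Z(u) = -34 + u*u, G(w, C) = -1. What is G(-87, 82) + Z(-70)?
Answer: 4865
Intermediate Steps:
Z(u) = -34 + u²
G(-87, 82) + Z(-70) = -1 + (-34 + (-70)²) = -1 + (-34 + 4900) = -1 + 4866 = 4865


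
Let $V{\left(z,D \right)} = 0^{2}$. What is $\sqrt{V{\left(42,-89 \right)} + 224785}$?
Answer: $\sqrt{224785} \approx 474.11$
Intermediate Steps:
$V{\left(z,D \right)} = 0$
$\sqrt{V{\left(42,-89 \right)} + 224785} = \sqrt{0 + 224785} = \sqrt{224785}$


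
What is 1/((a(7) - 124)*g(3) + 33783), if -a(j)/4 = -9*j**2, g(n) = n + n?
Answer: 1/43623 ≈ 2.2924e-5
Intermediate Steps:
g(n) = 2*n
a(j) = 36*j**2 (a(j) = -(-36)*j**2 = 36*j**2)
1/((a(7) - 124)*g(3) + 33783) = 1/((36*7**2 - 124)*(2*3) + 33783) = 1/((36*49 - 124)*6 + 33783) = 1/((1764 - 124)*6 + 33783) = 1/(1640*6 + 33783) = 1/(9840 + 33783) = 1/43623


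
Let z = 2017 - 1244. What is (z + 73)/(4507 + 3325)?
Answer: 423/3916 ≈ 0.10802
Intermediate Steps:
z = 773
(z + 73)/(4507 + 3325) = (773 + 73)/(4507 + 3325) = 846/7832 = 846*(1/7832) = 423/3916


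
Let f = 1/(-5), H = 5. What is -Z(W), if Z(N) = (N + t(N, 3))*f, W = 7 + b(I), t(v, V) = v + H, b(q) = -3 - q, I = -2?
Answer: 17/5 ≈ 3.4000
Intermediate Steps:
t(v, V) = 5 + v (t(v, V) = v + 5 = 5 + v)
f = -⅕ ≈ -0.20000
W = 6 (W = 7 + (-3 - 1*(-2)) = 7 + (-3 + 2) = 7 - 1 = 6)
Z(N) = -1 - 2*N/5 (Z(N) = (N + (5 + N))*(-⅕) = (5 + 2*N)*(-⅕) = -1 - 2*N/5)
-Z(W) = -(-1 - ⅖*6) = -(-1 - 12/5) = -1*(-17/5) = 17/5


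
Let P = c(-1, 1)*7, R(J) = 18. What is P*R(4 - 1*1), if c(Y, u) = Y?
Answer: -126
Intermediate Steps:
P = -7 (P = -1*7 = -7)
P*R(4 - 1*1) = -7*18 = -126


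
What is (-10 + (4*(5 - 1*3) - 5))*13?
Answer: -91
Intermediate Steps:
(-10 + (4*(5 - 1*3) - 5))*13 = (-10 + (4*(5 - 3) - 5))*13 = (-10 + (4*2 - 5))*13 = (-10 + (8 - 5))*13 = (-10 + 3)*13 = -7*13 = -91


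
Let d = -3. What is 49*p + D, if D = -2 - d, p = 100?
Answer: 4901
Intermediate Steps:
D = 1 (D = -2 - 1*(-3) = -2 + 3 = 1)
49*p + D = 49*100 + 1 = 4900 + 1 = 4901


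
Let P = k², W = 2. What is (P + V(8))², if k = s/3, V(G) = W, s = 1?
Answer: 361/81 ≈ 4.4568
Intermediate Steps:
V(G) = 2
k = ⅓ (k = 1/3 = 1*(⅓) = ⅓ ≈ 0.33333)
P = ⅑ (P = (⅓)² = ⅑ ≈ 0.11111)
(P + V(8))² = (⅑ + 2)² = (19/9)² = 361/81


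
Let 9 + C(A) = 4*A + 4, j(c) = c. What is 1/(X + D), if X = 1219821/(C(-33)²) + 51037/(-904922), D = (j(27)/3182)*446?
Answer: 27022309299638/1856953508514197 ≈ 0.014552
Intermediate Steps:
C(A) = -5 + 4*A (C(A) = -9 + (4*A + 4) = -9 + (4 + 4*A) = -5 + 4*A)
D = 6021/1591 (D = (27/3182)*446 = 6021/1591 ≈ 3.7844)
X = 1102884945509/16984481018 (X = 1219821/((-5 + 4*(-33))²) + 51037/(-904922) = 1219821/((-5 - 132)²) + 51037*(-1/904922) = 1219821/((-137)²) - 51037/904922 = 1219821/18769 - 51037/904922 = 1102884945509/16984481018 ≈ 64.935)
1/(X + D) = 1/(1102884945509/16984481018 + 6021/1591) = 1/(1856953508514197/27022309299638) = 27022309299638/1856953508514197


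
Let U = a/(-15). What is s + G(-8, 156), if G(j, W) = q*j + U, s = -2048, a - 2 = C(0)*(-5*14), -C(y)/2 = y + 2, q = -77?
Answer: -7254/5 ≈ -1450.8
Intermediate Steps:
C(y) = -4 - 2*y (C(y) = -2*(y + 2) = -2*(2 + y) = -4 - 2*y)
a = 282 (a = 2 + (-4 - 2*0)*(-5*14) = 2 + (-4 + 0)*(-70) = 2 - 4*(-70) = 2 + 280 = 282)
U = -94/5 (U = 282/(-15) = 282*(-1/15) = -94/5 ≈ -18.800)
G(j, W) = -94/5 - 77*j (G(j, W) = -77*j - 94/5 = -94/5 - 77*j)
s + G(-8, 156) = -2048 + (-94/5 - 77*(-8)) = -2048 + (-94/5 + 616) = -2048 + 2986/5 = -7254/5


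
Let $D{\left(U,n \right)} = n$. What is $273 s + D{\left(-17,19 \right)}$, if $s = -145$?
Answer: $-39566$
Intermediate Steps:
$273 s + D{\left(-17,19 \right)} = 273 \left(-145\right) + 19 = -39585 + 19 = -39566$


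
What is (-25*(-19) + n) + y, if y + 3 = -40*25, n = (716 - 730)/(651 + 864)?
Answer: -799934/1515 ≈ -528.01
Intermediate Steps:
n = -14/1515 ≈ -0.0092409
y = -1003 (y = -3 - 40*25 = -3 - 1000 = -1003)
(-25*(-19) + n) + y = (-25*(-19) - 14/1515) - 1003 = (475 - 14/1515) - 1003 = 719611/1515 - 1003 = -799934/1515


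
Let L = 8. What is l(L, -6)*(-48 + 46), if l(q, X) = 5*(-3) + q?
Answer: 14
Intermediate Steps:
l(q, X) = -15 + q
l(L, -6)*(-48 + 46) = (-15 + 8)*(-48 + 46) = -7*(-2) = 14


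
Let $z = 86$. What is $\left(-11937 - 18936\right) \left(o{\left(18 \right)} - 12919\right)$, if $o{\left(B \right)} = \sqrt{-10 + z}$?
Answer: $398848287 - 61746 \sqrt{19} \approx 3.9858 \cdot 10^{8}$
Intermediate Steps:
$o{\left(B \right)} = 2 \sqrt{19}$ ($o{\left(B \right)} = \sqrt{-10 + 86} = \sqrt{76} = 2 \sqrt{19}$)
$\left(-11937 - 18936\right) \left(o{\left(18 \right)} - 12919\right) = \left(-11937 - 18936\right) \left(2 \sqrt{19} - 12919\right) = - 30873 \left(-12919 + 2 \sqrt{19}\right) = 398848287 - 61746 \sqrt{19}$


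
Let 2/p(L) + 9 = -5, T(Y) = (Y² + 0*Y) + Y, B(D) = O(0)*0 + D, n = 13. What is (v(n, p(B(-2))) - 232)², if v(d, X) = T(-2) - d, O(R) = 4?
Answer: 59049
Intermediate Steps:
B(D) = D (B(D) = 4*0 + D = 0 + D = D)
T(Y) = Y + Y² (T(Y) = (Y² + 0) + Y = Y² + Y = Y + Y²)
p(L) = -⅐ (p(L) = 2/(-9 - 5) = 2/(-14) = 2*(-1/14) = -⅐)
v(d, X) = 2 - d (v(d, X) = -2*(1 - 2) - d = -2*(-1) - d = 2 - d)
(v(n, p(B(-2))) - 232)² = ((2 - 1*13) - 232)² = ((2 - 13) - 232)² = (-11 - 232)² = (-243)² = 59049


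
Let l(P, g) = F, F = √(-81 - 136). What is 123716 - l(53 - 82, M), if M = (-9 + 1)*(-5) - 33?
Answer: 123716 - I*√217 ≈ 1.2372e+5 - 14.731*I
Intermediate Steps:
M = 7 (M = -8*(-5) - 33 = 40 - 33 = 7)
F = I*√217 (F = √(-217) = I*√217 ≈ 14.731*I)
l(P, g) = I*√217
123716 - l(53 - 82, M) = 123716 - I*√217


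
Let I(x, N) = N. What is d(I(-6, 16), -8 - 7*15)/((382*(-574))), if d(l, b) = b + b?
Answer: 113/109634 ≈ 0.0010307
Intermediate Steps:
d(l, b) = 2*b
d(I(-6, 16), -8 - 7*15)/((382*(-574))) = (2*(-8 - 7*15))/((382*(-574))) = (2*(-8 - 105))/(-219268) = (2*(-113))*(-1/219268) = -226*(-1/219268) = 113/109634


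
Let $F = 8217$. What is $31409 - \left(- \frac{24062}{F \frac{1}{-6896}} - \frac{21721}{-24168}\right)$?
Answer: $\frac{742350861437}{66196152} \approx 11214.0$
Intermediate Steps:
$31409 - \left(- \frac{24062}{F \frac{1}{-6896}} - \frac{21721}{-24168}\right) = 31409 - \left(- \frac{24062}{8217 \frac{1}{-6896}} - \frac{21721}{-24168}\right) = 31409 - \left(- \frac{24062}{8217 \left(- \frac{1}{6896}\right)} - - \frac{21721}{24168}\right) = 31409 - \left(- \frac{24062}{- \frac{8217}{6896}} + \frac{21721}{24168}\right) = 31409 - \left(\left(-24062\right) \left(- \frac{6896}{8217}\right) + \frac{21721}{24168}\right) = 31409 - \left(\frac{165931552}{8217} + \frac{21721}{24168}\right) = 31409 - \frac{1336804076731}{66196152} = \frac{742350861437}{66196152}$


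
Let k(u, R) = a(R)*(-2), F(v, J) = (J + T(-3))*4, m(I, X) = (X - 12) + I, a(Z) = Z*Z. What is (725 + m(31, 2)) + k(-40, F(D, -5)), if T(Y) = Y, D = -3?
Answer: -1302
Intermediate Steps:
a(Z) = Z**2
m(I, X) = -12 + I + X (m(I, X) = (-12 + X) + I = -12 + I + X)
F(v, J) = -12 + 4*J (F(v, J) = (J - 3)*4 = (-3 + J)*4 = -12 + 4*J)
k(u, R) = -2*R**2 (k(u, R) = R**2*(-2) = -2*R**2)
(725 + m(31, 2)) + k(-40, F(D, -5)) = (725 + (-12 + 31 + 2)) - 2*(-12 + 4*(-5))**2 = (725 + 21) - 2*(-12 - 20)**2 = 746 - 2*(-32)**2 = 746 - 2*1024 = 746 - 2048 = -1302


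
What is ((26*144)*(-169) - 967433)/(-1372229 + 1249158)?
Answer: 1600169/123071 ≈ 13.002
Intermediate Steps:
((26*144)*(-169) - 967433)/(-1372229 + 1249158) = (3744*(-169) - 967433)/(-123071) = (-632736 - 967433)*(-1/123071) = -1600169*(-1/123071) = 1600169/123071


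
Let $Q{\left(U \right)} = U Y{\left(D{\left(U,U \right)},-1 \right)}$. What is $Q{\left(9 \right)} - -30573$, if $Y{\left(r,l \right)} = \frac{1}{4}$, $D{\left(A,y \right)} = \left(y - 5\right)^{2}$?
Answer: $\frac{122301}{4} \approx 30575.0$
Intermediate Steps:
$D{\left(A,y \right)} = \left(-5 + y\right)^{2}$
$Y{\left(r,l \right)} = \frac{1}{4}$
$Q{\left(U \right)} = \frac{U}{4}$ ($Q{\left(U \right)} = U \frac{1}{4} = \frac{U}{4}$)
$Q{\left(9 \right)} - -30573 = \frac{1}{4} \cdot 9 - -30573 = \frac{9}{4} + 30573 = \frac{122301}{4}$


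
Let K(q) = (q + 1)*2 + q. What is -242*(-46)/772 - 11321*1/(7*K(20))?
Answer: -977131/83762 ≈ -11.666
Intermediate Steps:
K(q) = 2 + 3*q (K(q) = (1 + q)*2 + q = (2 + 2*q) + q = 2 + 3*q)
-242*(-46)/772 - 11321*1/(7*K(20)) = -242*(-46)/772 - 11321*1/(7*(2 + 3*20)) = 11132*(1/772) - 11321*1/(7*(2 + 60)) = 2783/193 - 11321/(7*62) = 2783/193 - 11321/434 = -977131/83762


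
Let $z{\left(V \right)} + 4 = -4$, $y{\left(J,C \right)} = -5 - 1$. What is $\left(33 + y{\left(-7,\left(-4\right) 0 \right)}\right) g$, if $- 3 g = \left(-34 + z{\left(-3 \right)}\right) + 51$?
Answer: $-81$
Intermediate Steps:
$y{\left(J,C \right)} = -6$ ($y{\left(J,C \right)} = -5 - 1 = -6$)
$z{\left(V \right)} = -8$ ($z{\left(V \right)} = -4 - 4 = -8$)
$g = -3$ ($g = - \frac{\left(-34 - 8\right) + 51}{3} = - \frac{-42 + 51}{3} = \left(- \frac{1}{3}\right) 9 = -3$)
$\left(33 + y{\left(-7,\left(-4\right) 0 \right)}\right) g = \left(33 - 6\right) \left(-3\right) = 27 \left(-3\right) = -81$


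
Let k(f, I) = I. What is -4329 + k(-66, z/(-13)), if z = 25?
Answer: -56302/13 ≈ -4330.9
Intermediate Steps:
-4329 + k(-66, z/(-13)) = -4329 + 25/(-13) = -4329 + 25*(-1/13) = -4329 - 25/13 = -56302/13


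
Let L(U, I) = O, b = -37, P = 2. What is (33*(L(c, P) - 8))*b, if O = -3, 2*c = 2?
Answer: 13431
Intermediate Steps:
c = 1 (c = (½)*2 = 1)
L(U, I) = -3
(33*(L(c, P) - 8))*b = (33*(-3 - 8))*(-37) = (33*(-11))*(-37) = -363*(-37) = 13431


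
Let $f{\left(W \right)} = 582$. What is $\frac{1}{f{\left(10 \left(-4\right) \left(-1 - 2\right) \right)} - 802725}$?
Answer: $- \frac{1}{802143} \approx -1.2467 \cdot 10^{-6}$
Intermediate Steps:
$\frac{1}{f{\left(10 \left(-4\right) \left(-1 - 2\right) \right)} - 802725} = \frac{1}{582 - 802725} = \frac{1}{-802143} = - \frac{1}{802143}$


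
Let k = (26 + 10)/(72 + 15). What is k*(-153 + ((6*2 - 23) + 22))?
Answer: -1704/29 ≈ -58.759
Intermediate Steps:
k = 12/29 (k = 36/87 = 36*(1/87) = 12/29 ≈ 0.41379)
k*(-153 + ((6*2 - 23) + 22)) = 12*(-153 + ((6*2 - 23) + 22))/29 = 12*(-153 + ((12 - 23) + 22))/29 = 12*(-153 + (-11 + 22))/29 = 12*(-153 + 11)/29 = (12/29)*(-142) = -1704/29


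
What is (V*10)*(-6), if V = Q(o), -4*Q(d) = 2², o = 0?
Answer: 60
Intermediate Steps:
Q(d) = -1 (Q(d) = -¼*2² = -¼*4 = -1)
V = -1
(V*10)*(-6) = -1*10*(-6) = -10*(-6) = 60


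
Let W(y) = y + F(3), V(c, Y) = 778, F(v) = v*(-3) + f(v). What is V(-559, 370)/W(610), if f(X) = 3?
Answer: 389/302 ≈ 1.2881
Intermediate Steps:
F(v) = 3 - 3*v (F(v) = v*(-3) + 3 = -3*v + 3 = 3 - 3*v)
W(y) = -6 + y (W(y) = y + (3 - 3*3) = y + (3 - 9) = y - 6 = -6 + y)
V(-559, 370)/W(610) = 778/(-6 + 610) = 778/604 = 778*(1/604) = 389/302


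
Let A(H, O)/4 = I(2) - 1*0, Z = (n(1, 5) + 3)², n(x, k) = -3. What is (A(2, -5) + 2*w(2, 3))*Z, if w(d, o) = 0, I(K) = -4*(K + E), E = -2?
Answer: 0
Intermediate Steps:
Z = 0 (Z = (-3 + 3)² = 0² = 0)
I(K) = 8 - 4*K (I(K) = -4*(K - 2) = -4*(-2 + K) = 8 - 4*K)
A(H, O) = 0 (A(H, O) = 4*((8 - 4*2) - 1*0) = 4*((8 - 8) + 0) = 4*(0 + 0) = 4*0 = 0)
(A(2, -5) + 2*w(2, 3))*Z = (0 + 2*0)*0 = (0 + 0)*0 = 0*0 = 0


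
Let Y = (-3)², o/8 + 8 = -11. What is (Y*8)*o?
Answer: -10944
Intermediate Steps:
o = -152 (o = -64 + 8*(-11) = -64 - 88 = -152)
Y = 9
(Y*8)*o = (9*8)*(-152) = 72*(-152) = -10944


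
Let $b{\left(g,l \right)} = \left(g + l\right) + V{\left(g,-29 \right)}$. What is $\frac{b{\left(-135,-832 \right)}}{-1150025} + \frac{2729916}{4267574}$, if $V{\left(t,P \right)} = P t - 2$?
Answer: $\frac{9958278264}{15629989775} \approx 0.63713$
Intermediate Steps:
$V{\left(t,P \right)} = -2 + P t$
$b{\left(g,l \right)} = -2 + l - 28 g$ ($b{\left(g,l \right)} = \left(g + l\right) - \left(2 + 29 g\right) = -2 + l - 28 g$)
$\frac{b{\left(-135,-832 \right)}}{-1150025} + \frac{2729916}{4267574} = \frac{-2 - 832 - -3780}{-1150025} + \frac{2729916}{4267574} = \left(-2 - 832 + 3780\right) \left(- \frac{1}{1150025}\right) + 2729916 \cdot \frac{1}{4267574} = 2946 \left(- \frac{1}{1150025}\right) + \frac{8694}{13591} = - \frac{2946}{1150025} + \frac{8694}{13591} = \frac{9958278264}{15629989775}$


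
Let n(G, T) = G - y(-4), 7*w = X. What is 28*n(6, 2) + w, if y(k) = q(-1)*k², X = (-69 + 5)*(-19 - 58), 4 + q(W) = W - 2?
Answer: 4008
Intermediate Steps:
q(W) = -6 + W (q(W) = -4 + (W - 2) = -4 + (-2 + W) = -6 + W)
X = 4928 (X = -64*(-77) = 4928)
w = 704 (w = (⅐)*4928 = 704)
y(k) = -7*k² (y(k) = (-6 - 1)*k² = -7*k²)
n(G, T) = 112 + G (n(G, T) = G - (-7)*(-4)² = G - (-7)*16 = G - 1*(-112) = G + 112 = 112 + G)
28*n(6, 2) + w = 28*(112 + 6) + 704 = 28*118 + 704 = 3304 + 704 = 4008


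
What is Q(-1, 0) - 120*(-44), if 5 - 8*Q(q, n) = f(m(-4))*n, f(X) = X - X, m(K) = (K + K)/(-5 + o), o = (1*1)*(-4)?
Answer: 42245/8 ≈ 5280.6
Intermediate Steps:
o = -4 (o = 1*(-4) = -4)
m(K) = -2*K/9 (m(K) = (K + K)/(-5 - 4) = (2*K)/(-9) = (2*K)*(-⅑) = -2*K/9)
f(X) = 0
Q(q, n) = 5/8 (Q(q, n) = 5/8 - 0*n = 5/8 - ⅛*0 = 5/8 + 0 = 5/8)
Q(-1, 0) - 120*(-44) = 5/8 - 120*(-44) = 5/8 + 5280 = 42245/8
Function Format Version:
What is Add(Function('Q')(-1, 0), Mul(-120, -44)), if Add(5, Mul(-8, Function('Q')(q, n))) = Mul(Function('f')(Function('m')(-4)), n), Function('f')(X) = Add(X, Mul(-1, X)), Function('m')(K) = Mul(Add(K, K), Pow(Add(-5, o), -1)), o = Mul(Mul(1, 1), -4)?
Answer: Rational(42245, 8) ≈ 5280.6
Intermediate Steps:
o = -4 (o = Mul(1, -4) = -4)
Function('m')(K) = Mul(Rational(-2, 9), K) (Function('m')(K) = Mul(Add(K, K), Pow(Add(-5, -4), -1)) = Mul(Mul(2, K), Pow(-9, -1)) = Mul(Mul(2, K), Rational(-1, 9)) = Mul(Rational(-2, 9), K))
Function('f')(X) = 0
Function('Q')(q, n) = Rational(5, 8) (Function('Q')(q, n) = Add(Rational(5, 8), Mul(Rational(-1, 8), Mul(0, n))) = Add(Rational(5, 8), Mul(Rational(-1, 8), 0)) = Add(Rational(5, 8), 0) = Rational(5, 8))
Add(Function('Q')(-1, 0), Mul(-120, -44)) = Add(Rational(5, 8), Mul(-120, -44)) = Add(Rational(5, 8), 5280) = Rational(42245, 8)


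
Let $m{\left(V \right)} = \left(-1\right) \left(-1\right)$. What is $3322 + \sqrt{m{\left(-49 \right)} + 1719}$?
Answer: $3322 + 2 \sqrt{430} \approx 3363.5$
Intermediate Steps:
$m{\left(V \right)} = 1$
$3322 + \sqrt{m{\left(-49 \right)} + 1719} = 3322 + \sqrt{1 + 1719} = 3322 + \sqrt{1720} = 3322 + 2 \sqrt{430}$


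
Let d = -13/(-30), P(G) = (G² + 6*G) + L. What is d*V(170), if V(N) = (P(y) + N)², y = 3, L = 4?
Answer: 175071/10 ≈ 17507.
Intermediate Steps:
P(G) = 4 + G² + 6*G (P(G) = (G² + 6*G) + 4 = 4 + G² + 6*G)
V(N) = (31 + N)² (V(N) = ((4 + 3² + 6*3) + N)² = ((4 + 9 + 18) + N)² = (31 + N)²)
d = 13/30 (d = -13*(-1/30) = 13/30 ≈ 0.43333)
d*V(170) = 13*(31 + 170)²/30 = (13/30)*201² = (13/30)*40401 = 175071/10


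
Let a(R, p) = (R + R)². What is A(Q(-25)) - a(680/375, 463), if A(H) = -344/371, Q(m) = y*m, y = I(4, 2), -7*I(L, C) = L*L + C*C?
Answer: -29383064/2086875 ≈ -14.080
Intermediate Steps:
I(L, C) = -C²/7 - L²/7 (I(L, C) = -(L*L + C*C)/7 = -(L² + C²)/7 = -(C² + L²)/7 = -C²/7 - L²/7)
y = -20/7 (y = -⅐*2² - ⅐*4² = -⅐*4 - ⅐*16 = -4/7 - 16/7 = -20/7 ≈ -2.8571)
a(R, p) = 4*R² (a(R, p) = (2*R)² = 4*R²)
Q(m) = -20*m/7
A(H) = -344/371 (A(H) = -344*1/371 = -344/371)
A(Q(-25)) - a(680/375, 463) = -344/371 - 4*(680/375)² = -344/371 - 4*(680*(1/375))² = -344/371 - 4*(136/75)² = -344/371 - 4*18496/5625 = -344/371 - 1*73984/5625 = -344/371 - 73984/5625 = -29383064/2086875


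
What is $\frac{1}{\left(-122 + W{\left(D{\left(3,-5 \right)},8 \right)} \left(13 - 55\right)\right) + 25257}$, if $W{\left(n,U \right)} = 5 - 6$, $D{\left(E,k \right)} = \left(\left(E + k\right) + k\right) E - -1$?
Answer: $\frac{1}{25177} \approx 3.9719 \cdot 10^{-5}$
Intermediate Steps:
$D{\left(E,k \right)} = 1 + E \left(E + 2 k\right)$ ($D{\left(E,k \right)} = \left(E + 2 k\right) E + 1 = E \left(E + 2 k\right) + 1 = 1 + E \left(E + 2 k\right)$)
$W{\left(n,U \right)} = -1$
$\frac{1}{\left(-122 + W{\left(D{\left(3,-5 \right)},8 \right)} \left(13 - 55\right)\right) + 25257} = \frac{1}{\left(-122 - \left(13 - 55\right)\right) + 25257} = \frac{1}{\left(-122 - -42\right) + 25257} = \frac{1}{\left(-122 + 42\right) + 25257} = \frac{1}{-80 + 25257} = \frac{1}{25177}$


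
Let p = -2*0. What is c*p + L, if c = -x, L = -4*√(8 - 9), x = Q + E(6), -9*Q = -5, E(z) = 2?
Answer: -4*I ≈ -4.0*I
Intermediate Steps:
Q = 5/9 (Q = -⅑*(-5) = 5/9 ≈ 0.55556)
x = 23/9 (x = 5/9 + 2 = 23/9 ≈ 2.5556)
L = -4*I ≈ -4.0*I
c = -23/9 (c = -1*23/9 = -23/9 ≈ -2.5556)
p = 0
c*p + L = -23/9*0 - 4*I = 0 - 4*I = -4*I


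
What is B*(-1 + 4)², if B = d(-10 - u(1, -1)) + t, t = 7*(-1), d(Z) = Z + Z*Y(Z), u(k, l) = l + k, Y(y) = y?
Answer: 747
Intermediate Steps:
u(k, l) = k + l
d(Z) = Z + Z² (d(Z) = Z + Z*Z = Z + Z²)
t = -7
B = 83 (B = (-10 - (1 - 1))*(1 + (-10 - (1 - 1))) - 7 = (-10 - 1*0)*(1 + (-10 - 1*0)) - 7 = (-10 + 0)*(1 + (-10 + 0)) - 7 = -10*(1 - 10) - 7 = -10*(-9) - 7 = 90 - 7 = 83)
B*(-1 + 4)² = 83*(-1 + 4)² = 83*3² = 83*9 = 747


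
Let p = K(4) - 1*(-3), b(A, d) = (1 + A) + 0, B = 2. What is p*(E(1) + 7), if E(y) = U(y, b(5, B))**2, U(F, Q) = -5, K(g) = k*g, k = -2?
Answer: -160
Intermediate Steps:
K(g) = -2*g
b(A, d) = 1 + A
p = -5 (p = -2*4 - 1*(-3) = -8 + 3 = -5)
E(y) = 25 (E(y) = (-5)**2 = 25)
p*(E(1) + 7) = -5*(25 + 7) = -5*32 = -160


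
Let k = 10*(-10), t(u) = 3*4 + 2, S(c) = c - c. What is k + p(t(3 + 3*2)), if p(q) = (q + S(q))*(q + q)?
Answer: 292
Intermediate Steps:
S(c) = 0
t(u) = 14 (t(u) = 12 + 2 = 14)
p(q) = 2*q² (p(q) = (q + 0)*(q + q) = q*(2*q) = 2*q²)
k = -100
k + p(t(3 + 3*2)) = -100 + 2*14² = -100 + 2*196 = -100 + 392 = 292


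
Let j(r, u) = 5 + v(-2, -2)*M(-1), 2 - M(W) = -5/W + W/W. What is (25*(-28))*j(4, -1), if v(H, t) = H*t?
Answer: 7700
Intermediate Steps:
M(W) = 1 + 5/W (M(W) = 2 - (-5/W + W/W) = 2 - (-5/W + 1) = 2 - (1 - 5/W) = 2 + (-1 + 5/W) = 1 + 5/W)
j(r, u) = -11 (j(r, u) = 5 + (-2*(-2))*((5 - 1)/(-1)) = 5 + 4*(-1*4) = 5 + 4*(-4) = 5 - 16 = -11)
(25*(-28))*j(4, -1) = (25*(-28))*(-11) = -700*(-11) = 7700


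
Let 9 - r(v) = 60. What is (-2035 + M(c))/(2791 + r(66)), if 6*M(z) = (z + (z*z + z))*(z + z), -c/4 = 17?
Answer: -103763/2740 ≈ -37.870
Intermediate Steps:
c = -68 (c = -4*17 = -68)
M(z) = z*(z**2 + 2*z)/3 (M(z) = ((z + (z*z + z))*(z + z))/6 = ((z + (z**2 + z))*(2*z))/6 = ((z + (z + z**2))*(2*z))/6 = ((z**2 + 2*z)*(2*z))/6 = (2*z*(z**2 + 2*z))/6 = z*(z**2 + 2*z)/3)
r(v) = -51 (r(v) = 9 - 1*60 = 9 - 60 = -51)
(-2035 + M(c))/(2791 + r(66)) = (-2035 + (1/3)*(-68)**2*(2 - 68))/(2791 - 51) = (-2035 + (1/3)*4624*(-66))/2740 = (-2035 - 101728)*(1/2740) = -103763*1/2740 = -103763/2740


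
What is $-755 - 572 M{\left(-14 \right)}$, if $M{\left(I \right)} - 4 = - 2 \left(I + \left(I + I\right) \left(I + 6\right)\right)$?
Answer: $237197$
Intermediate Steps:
$M{\left(I \right)} = 4 - 2 I - 4 I \left(6 + I\right)$ ($M{\left(I \right)} = 4 - 2 \left(I + \left(I + I\right) \left(I + 6\right)\right) = 4 - 2 \left(I + 2 I \left(6 + I\right)\right) = 4 - \left(2 I + 4 I \left(6 + I\right)\right) = 4 - 2 I - 4 I \left(6 + I\right)$)
$-755 - 572 M{\left(-14 \right)} = -755 - 572 \left(4 - -364 - 4 \left(-14\right)^{2}\right) = -755 - 572 \left(4 + 364 - 784\right) = -755 - -237952 = -755 + 237952 = 237197$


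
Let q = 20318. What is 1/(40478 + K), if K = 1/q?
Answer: 20318/822432005 ≈ 2.4705e-5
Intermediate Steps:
K = 1/20318 ≈ 4.9217e-5
1/(40478 + K) = 1/(40478 + 1/20318) = 1/(822432005/20318) = 20318/822432005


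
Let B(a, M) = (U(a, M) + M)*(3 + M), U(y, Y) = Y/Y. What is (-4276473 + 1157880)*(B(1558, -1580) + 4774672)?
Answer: -22655814089715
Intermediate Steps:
U(y, Y) = 1
B(a, M) = (1 + M)*(3 + M)
(-4276473 + 1157880)*(B(1558, -1580) + 4774672) = (-4276473 + 1157880)*((3 + (-1580)² + 4*(-1580)) + 4774672) = -3118593*((3 + 2496400 - 6320) + 4774672) = -3118593*(2490083 + 4774672) = -3118593*7264755 = -22655814089715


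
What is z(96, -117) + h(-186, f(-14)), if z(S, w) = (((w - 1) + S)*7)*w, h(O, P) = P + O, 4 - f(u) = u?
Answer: 17850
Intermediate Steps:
f(u) = 4 - u
h(O, P) = O + P
z(S, w) = w*(-7 + 7*S + 7*w) (z(S, w) = (((-1 + w) + S)*7)*w = ((-1 + S + w)*7)*w = (-7 + 7*S + 7*w)*w = w*(-7 + 7*S + 7*w))
z(96, -117) + h(-186, f(-14)) = 7*(-117)*(-1 + 96 - 117) + (-186 + (4 - 1*(-14))) = 7*(-117)*(-22) + (-186 + (4 + 14)) = 18018 + (-186 + 18) = 18018 - 168 = 17850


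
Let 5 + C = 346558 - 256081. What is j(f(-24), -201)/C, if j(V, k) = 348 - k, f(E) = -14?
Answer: 549/90472 ≈ 0.0060682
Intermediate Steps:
C = 90472 (C = -5 + (346558 - 256081) = -5 + 90477 = 90472)
j(f(-24), -201)/C = (348 - 1*(-201))/90472 = (348 + 201)*(1/90472) = 549*(1/90472) = 549/90472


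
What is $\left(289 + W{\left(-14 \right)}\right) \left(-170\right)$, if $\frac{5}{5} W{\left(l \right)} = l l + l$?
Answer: $-80070$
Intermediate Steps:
$W{\left(l \right)} = l + l^{2}$ ($W{\left(l \right)} = l l + l = l^{2} + l = l + l^{2}$)
$\left(289 + W{\left(-14 \right)}\right) \left(-170\right) = \left(289 - 14 \left(1 - 14\right)\right) \left(-170\right) = \left(289 - -182\right) \left(-170\right) = \left(289 + 182\right) \left(-170\right) = 471 \left(-170\right) = -80070$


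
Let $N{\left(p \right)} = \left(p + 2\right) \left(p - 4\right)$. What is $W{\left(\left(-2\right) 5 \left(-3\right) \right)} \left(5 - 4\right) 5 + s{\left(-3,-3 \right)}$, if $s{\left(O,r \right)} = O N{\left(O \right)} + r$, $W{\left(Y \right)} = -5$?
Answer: $-49$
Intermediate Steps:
$N{\left(p \right)} = \left(-4 + p\right) \left(2 + p\right)$ ($N{\left(p \right)} = \left(2 + p\right) \left(-4 + p\right) = \left(-4 + p\right) \left(2 + p\right)$)
$s{\left(O,r \right)} = r + O \left(-8 + O^{2} - 2 O\right)$ ($s{\left(O,r \right)} = O \left(-8 + O^{2} - 2 O\right) + r = r + O \left(-8 + O^{2} - 2 O\right)$)
$W{\left(\left(-2\right) 5 \left(-3\right) \right)} \left(5 - 4\right) 5 + s{\left(-3,-3 \right)} = - 5 \left(5 - 4\right) 5 - \left(3 - 3 \left(8 - \left(-3\right)^{2} + 2 \left(-3\right)\right)\right) = - 5 \cdot 1 \cdot 5 - \left(3 - 3 \left(8 - 9 - 6\right)\right) = \left(-5\right) 5 - \left(3 - 3 \left(8 - 9 - 6\right)\right) = -25 - \left(3 - -21\right) = -25 - 24 = -49$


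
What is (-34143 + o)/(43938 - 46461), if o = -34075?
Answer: 68218/2523 ≈ 27.038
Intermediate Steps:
(-34143 + o)/(43938 - 46461) = (-34143 - 34075)/(43938 - 46461) = -68218/(-2523) = -68218*(-1/2523) = 68218/2523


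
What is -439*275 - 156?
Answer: -120881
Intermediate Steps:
-439*275 - 156 = -120725 - 156 = -120881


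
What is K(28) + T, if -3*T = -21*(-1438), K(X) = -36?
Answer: -10102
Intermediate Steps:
T = -10066 (T = -(-7)*(-1438) = -⅓*30198 = -10066)
K(28) + T = -36 - 10066 = -10102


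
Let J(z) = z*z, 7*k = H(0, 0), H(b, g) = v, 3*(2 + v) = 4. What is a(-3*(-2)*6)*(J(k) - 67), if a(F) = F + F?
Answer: -236344/49 ≈ -4823.3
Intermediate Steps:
v = -⅔ (v = -2 + (⅓)*4 = -2 + 4/3 = -⅔ ≈ -0.66667)
H(b, g) = -⅔
k = -2/21 (k = (⅐)*(-⅔) = -2/21 ≈ -0.095238)
J(z) = z²
a(F) = 2*F
a(-3*(-2)*6)*(J(k) - 67) = (2*(-3*(-2)*6))*((-2/21)² - 67) = (2*(6*6))*(4/441 - 67) = (2*36)*(-29543/441) = 72*(-29543/441) = -236344/49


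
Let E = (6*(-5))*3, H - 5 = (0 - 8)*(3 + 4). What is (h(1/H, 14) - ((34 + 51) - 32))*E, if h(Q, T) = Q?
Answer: 81120/17 ≈ 4771.8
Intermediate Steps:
H = -51 (H = 5 + (0 - 8)*(3 + 4) = 5 - 8*7 = 5 - 56 = -51)
E = -90 (E = -30*3 = -90)
(h(1/H, 14) - ((34 + 51) - 32))*E = (1/(-51) - ((34 + 51) - 32))*(-90) = (-1/51 - (85 - 32))*(-90) = (-1/51 - 1*53)*(-90) = (-1/51 - 53)*(-90) = -2704/51*(-90) = 81120/17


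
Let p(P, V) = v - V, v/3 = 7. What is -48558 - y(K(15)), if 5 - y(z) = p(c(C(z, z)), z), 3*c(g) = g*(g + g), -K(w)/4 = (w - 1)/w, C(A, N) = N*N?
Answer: -728074/15 ≈ -48538.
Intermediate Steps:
v = 21 (v = 3*7 = 21)
C(A, N) = N²
K(w) = -4*(-1 + w)/w (K(w) = -4*(w - 1)/w = -4*(-1 + w)/w)
c(g) = 2*g²/3 (c(g) = (g*(g + g))/3 = (g*(2*g))/3 = (2*g²)/3 = 2*g²/3)
p(P, V) = 21 - V
y(z) = -16 + z (y(z) = 5 - (21 - z) = 5 + (-21 + z) = -16 + z)
-48558 - y(K(15)) = -48558 - (-16 + (-4 + 4/15)) = -48558 - (-16 - 56/15) = -48558 - 1*(-296/15) = -48558 + 296/15 = -728074/15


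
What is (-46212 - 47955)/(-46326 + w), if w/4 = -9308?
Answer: 94167/83558 ≈ 1.1270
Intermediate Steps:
w = -37232 (w = 4*(-9308) = -37232)
(-46212 - 47955)/(-46326 + w) = (-46212 - 47955)/(-46326 - 37232) = -94167/(-83558) = -94167*(-1/83558) = 94167/83558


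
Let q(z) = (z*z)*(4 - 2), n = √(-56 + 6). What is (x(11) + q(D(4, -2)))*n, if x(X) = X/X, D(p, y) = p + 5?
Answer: 815*I*√2 ≈ 1152.6*I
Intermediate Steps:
D(p, y) = 5 + p
n = 5*I*√2 (n = √(-50) = 5*I*√2 ≈ 7.0711*I)
x(X) = 1
q(z) = 2*z² (q(z) = z²*2 = 2*z²)
(x(11) + q(D(4, -2)))*n = (1 + 2*(5 + 4)²)*(5*I*√2) = (1 + 2*9²)*(5*I*√2) = (1 + 2*81)*(5*I*√2) = (1 + 162)*(5*I*√2) = 163*(5*I*√2) = 815*I*√2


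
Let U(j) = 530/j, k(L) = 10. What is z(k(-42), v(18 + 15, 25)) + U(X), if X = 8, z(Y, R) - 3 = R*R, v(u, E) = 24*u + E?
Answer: 2670233/4 ≈ 6.6756e+5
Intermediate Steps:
v(u, E) = E + 24*u
z(Y, R) = 3 + R² (z(Y, R) = 3 + R*R = 3 + R²)
z(k(-42), v(18 + 15, 25)) + U(X) = (3 + (25 + 24*(18 + 15))²) + 530/8 = (3 + (25 + 24*33)²) + 530*(⅛) = (3 + (25 + 792)²) + 265/4 = (3 + 817²) + 265/4 = (3 + 667489) + 265/4 = 667492 + 265/4 = 2670233/4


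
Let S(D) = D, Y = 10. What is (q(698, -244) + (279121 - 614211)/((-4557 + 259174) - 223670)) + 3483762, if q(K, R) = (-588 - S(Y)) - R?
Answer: 15400098898/4421 ≈ 3.4834e+6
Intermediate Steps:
q(K, R) = -598 - R (q(K, R) = (-588 - 1*10) - R = (-588 - 10) - R = -598 - R)
(q(698, -244) + (279121 - 614211)/((-4557 + 259174) - 223670)) + 3483762 = ((-598 - 1*(-244)) + (279121 - 614211)/((-4557 + 259174) - 223670)) + 3483762 = ((-598 + 244) - 335090/(254617 - 223670)) + 3483762 = (-354 - 335090/30947) + 3483762 = (-354 - 335090*1/30947) + 3483762 = (-354 - 47870/4421) + 3483762 = -1612904/4421 + 3483762 = 15400098898/4421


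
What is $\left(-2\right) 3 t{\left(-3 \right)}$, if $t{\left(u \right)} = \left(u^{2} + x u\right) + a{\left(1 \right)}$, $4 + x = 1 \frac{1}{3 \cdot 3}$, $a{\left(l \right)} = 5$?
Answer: $-154$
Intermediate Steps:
$x = - \frac{35}{9}$ ($x = -4 + 1 \frac{1}{3 \cdot 3} = -4 + 1 \cdot \frac{1}{9} = -4 + \frac{1}{9} = - \frac{35}{9} \approx -3.8889$)
$t{\left(u \right)} = 5 + u^{2} - \frac{35 u}{9}$ ($t{\left(u \right)} = \left(u^{2} - \frac{35 u}{9}\right) + 5 = 5 + u^{2} - \frac{35 u}{9}$)
$\left(-2\right) 3 t{\left(-3 \right)} = \left(-2\right) 3 \left(5 + \left(-3\right)^{2} - - \frac{35}{3}\right) = - 6 \left(5 + 9 + \frac{35}{3}\right) = \left(-6\right) \frac{77}{3} = -154$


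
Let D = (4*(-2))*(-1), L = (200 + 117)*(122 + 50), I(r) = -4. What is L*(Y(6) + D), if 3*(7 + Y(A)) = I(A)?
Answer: -54524/3 ≈ -18175.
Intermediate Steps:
Y(A) = -25/3 (Y(A) = -7 + (1/3)*(-4) = -7 - 4/3 = -25/3)
L = 54524 (L = 317*172 = 54524)
D = 8 (D = -8*(-1) = 8)
L*(Y(6) + D) = 54524*(-25/3 + 8) = 54524*(-1/3) = -54524/3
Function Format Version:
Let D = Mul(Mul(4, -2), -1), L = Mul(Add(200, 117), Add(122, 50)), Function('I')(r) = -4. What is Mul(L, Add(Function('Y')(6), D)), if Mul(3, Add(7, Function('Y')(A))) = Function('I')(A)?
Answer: Rational(-54524, 3) ≈ -18175.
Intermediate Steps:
Function('Y')(A) = Rational(-25, 3) (Function('Y')(A) = Add(-7, Mul(Rational(1, 3), -4)) = Add(-7, Rational(-4, 3)) = Rational(-25, 3))
L = 54524 (L = Mul(317, 172) = 54524)
D = 8 (D = Mul(-8, -1) = 8)
Mul(L, Add(Function('Y')(6), D)) = Mul(54524, Add(Rational(-25, 3), 8)) = Mul(54524, Rational(-1, 3)) = Rational(-54524, 3)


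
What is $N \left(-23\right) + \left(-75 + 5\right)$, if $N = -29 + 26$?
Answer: $-1$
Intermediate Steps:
$N = -3$
$N \left(-23\right) + \left(-75 + 5\right) = \left(-3\right) \left(-23\right) + \left(-75 + 5\right) = 69 - 70 = -1$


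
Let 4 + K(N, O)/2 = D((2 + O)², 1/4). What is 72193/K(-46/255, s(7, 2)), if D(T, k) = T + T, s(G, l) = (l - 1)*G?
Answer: 72193/316 ≈ 228.46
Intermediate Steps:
s(G, l) = G*(-1 + l) (s(G, l) = (-1 + l)*G = G*(-1 + l))
D(T, k) = 2*T
K(N, O) = -8 + 4*(2 + O)² (K(N, O) = -8 + 2*(2*(2 + O)²) = -8 + 4*(2 + O)²)
72193/K(-46/255, s(7, 2)) = 72193/(-8 + 4*(2 + 7*(-1 + 2))²) = 72193/(-8 + 4*(2 + 7*1)²) = 72193/(-8 + 4*(2 + 7)²) = 72193/(-8 + 4*9²) = 72193/(-8 + 4*81) = 72193/(-8 + 324) = 72193/316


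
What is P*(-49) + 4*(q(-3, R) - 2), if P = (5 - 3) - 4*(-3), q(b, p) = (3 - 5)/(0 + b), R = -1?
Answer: -2074/3 ≈ -691.33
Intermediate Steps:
q(b, p) = -2/b
P = 14 (P = 2 + 12 = 14)
P*(-49) + 4*(q(-3, R) - 2) = 14*(-49) + 4*(-2/(-3) - 2) = -686 + 4*(-2*(-1/3) - 2) = -686 + 4*(2/3 - 2) = -686 + 4*(-4/3) = -686 - 16/3 = -2074/3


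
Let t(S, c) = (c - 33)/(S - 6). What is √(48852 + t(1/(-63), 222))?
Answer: 3*√779181931/379 ≈ 220.95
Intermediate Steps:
t(S, c) = (-33 + c)/(-6 + S)
√(48852 + t(1/(-63), 222)) = √(48852 + (-33 + 222)/(-6 + 1/(-63))) = √(48852 + 189/(-6 - 1/63)) = √(48852 + 189/(-379/63)) = √(48852 - 63/379*189) = √(48852 - 11907/379) = √(18503001/379) = 3*√779181931/379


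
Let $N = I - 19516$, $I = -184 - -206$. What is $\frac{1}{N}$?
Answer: $- \frac{1}{19494} \approx -5.1298 \cdot 10^{-5}$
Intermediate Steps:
$I = 22$ ($I = -184 + 206 = 22$)
$N = -19494$ ($N = 22 - 19516 = -19494$)
$\frac{1}{N} = \frac{1}{-19494} = - \frac{1}{19494}$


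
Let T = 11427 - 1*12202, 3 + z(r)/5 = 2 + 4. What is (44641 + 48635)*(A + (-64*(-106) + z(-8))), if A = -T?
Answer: 706472424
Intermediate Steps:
z(r) = 15 (z(r) = -15 + 5*(2 + 4) = -15 + 5*6 = -15 + 30 = 15)
T = -775 (T = 11427 - 12202 = -775)
A = 775 (A = -1*(-775) = 775)
(44641 + 48635)*(A + (-64*(-106) + z(-8))) = (44641 + 48635)*(775 + (-64*(-106) + 15)) = 93276*(775 + (6784 + 15)) = 93276*(775 + 6799) = 93276*7574 = 706472424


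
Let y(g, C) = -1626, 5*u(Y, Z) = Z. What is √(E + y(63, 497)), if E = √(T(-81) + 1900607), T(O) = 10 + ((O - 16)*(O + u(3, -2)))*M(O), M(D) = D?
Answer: √(-40650 + 5*√31526430)/5 ≈ 22.428*I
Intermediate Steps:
u(Y, Z) = Z/5
T(O) = 10 + O*(-16 + O)*(-⅖ + O) (T(O) = 10 + ((O - 16)*(O + (⅕)*(-2)))*O = 10 + ((-16 + O)*(O - ⅖))*O = 10 + ((-16 + O)*(-⅖ + O))*O = 10 + O*(-16 + O)*(-⅖ + O))
E = √31526430/5 (E = √((10 + (-81)³ - 82/5*(-81)² + (32/5)*(-81)) + 1900607) = √((10 - 531441 - 82/5*6561 - 2592/5) + 1900607) = √((10 - 531441 - 538002/5 - 2592/5) + 1900607) = √(-3197749/5 + 1900607) = √(6305286/5) = √31526430/5 ≈ 1123.0)
√(E + y(63, 497)) = √(√31526430/5 - 1626) = √(-1626 + √31526430/5)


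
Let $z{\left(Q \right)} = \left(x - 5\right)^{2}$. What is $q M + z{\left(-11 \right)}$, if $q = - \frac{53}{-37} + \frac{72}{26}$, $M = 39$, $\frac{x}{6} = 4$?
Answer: $\frac{19420}{37} \approx 524.87$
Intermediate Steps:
$x = 24$ ($x = 6 \cdot 4 = 24$)
$q = \frac{2021}{481}$ ($q = \left(-53\right) \left(- \frac{1}{37}\right) + 72 \cdot \frac{1}{26} = \frac{53}{37} + \frac{36}{13} = \frac{2021}{481} \approx 4.2017$)
$z{\left(Q \right)} = 361$ ($z{\left(Q \right)} = \left(24 - 5\right)^{2} = 19^{2} = 361$)
$q M + z{\left(-11 \right)} = \frac{2021}{481} \cdot 39 + 361 = \frac{6063}{37} + 361 = \frac{19420}{37}$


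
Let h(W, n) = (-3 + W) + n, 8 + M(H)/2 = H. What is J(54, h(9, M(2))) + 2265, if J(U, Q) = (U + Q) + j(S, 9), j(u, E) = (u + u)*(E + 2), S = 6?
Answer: 2445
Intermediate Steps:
j(u, E) = 2*u*(2 + E) (j(u, E) = (2*u)*(2 + E) = 2*u*(2 + E))
M(H) = -16 + 2*H
h(W, n) = -3 + W + n
J(U, Q) = 132 + Q + U (J(U, Q) = (U + Q) + 2*6*(2 + 9) = (Q + U) + 2*6*11 = (Q + U) + 132 = 132 + Q + U)
J(54, h(9, M(2))) + 2265 = (132 + (-3 + 9 + (-16 + 2*2)) + 54) + 2265 = (132 + (-3 + 9 + (-16 + 4)) + 54) + 2265 = (132 + (-3 + 9 - 12) + 54) + 2265 = (132 - 6 + 54) + 2265 = 180 + 2265 = 2445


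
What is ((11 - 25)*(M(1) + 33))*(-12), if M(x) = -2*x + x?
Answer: 5376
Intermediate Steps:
M(x) = -x
((11 - 25)*(M(1) + 33))*(-12) = ((11 - 25)*(-1*1 + 33))*(-12) = -14*(-1 + 33)*(-12) = -14*32*(-12) = -448*(-12) = 5376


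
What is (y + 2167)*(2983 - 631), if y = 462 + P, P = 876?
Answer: 8243760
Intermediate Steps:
y = 1338 (y = 462 + 876 = 1338)
(y + 2167)*(2983 - 631) = (1338 + 2167)*(2983 - 631) = 3505*2352 = 8243760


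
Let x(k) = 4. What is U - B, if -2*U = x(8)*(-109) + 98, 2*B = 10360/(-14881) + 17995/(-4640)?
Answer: 4730804783/27619136 ≈ 171.29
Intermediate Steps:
B = -63170799/27619136 (B = (10360/(-14881) + 17995/(-4640))/2 = (10360*(-1/14881) + 17995*(-1/4640))/2 = (-10360/14881 - 3599/928)/2 = (½)*(-63170799/13809568) = -63170799/27619136 ≈ -2.2872)
U = 169 (U = -(4*(-109) + 98)/2 = -(-436 + 98)/2 = -½*(-338) = 169)
U - B = 169 - 1*(-63170799/27619136) = 169 + 63170799/27619136 = 4730804783/27619136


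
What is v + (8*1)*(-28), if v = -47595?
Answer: -47819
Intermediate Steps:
v + (8*1)*(-28) = -47595 + (8*1)*(-28) = -47595 + 8*(-28) = -47595 - 224 = -47819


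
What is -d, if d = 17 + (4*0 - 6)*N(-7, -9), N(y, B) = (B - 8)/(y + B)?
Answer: -85/8 ≈ -10.625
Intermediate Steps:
N(y, B) = (-8 + B)/(B + y)
d = 85/8 (d = 17 + (4*0 - 6)*((-8 - 9)/(-9 - 7)) = 17 + (0 - 6)*(-17/(-16)) = 17 - (-3)*(-17)/8 = 17 - 6*17/16 = 17 - 51/8 = 85/8 ≈ 10.625)
-d = -1*85/8 = -85/8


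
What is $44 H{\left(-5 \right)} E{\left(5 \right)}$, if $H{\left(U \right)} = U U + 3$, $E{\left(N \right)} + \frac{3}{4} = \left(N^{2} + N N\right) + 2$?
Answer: $63140$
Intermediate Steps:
$E{\left(N \right)} = \frac{5}{4} + 2 N^{2}$ ($E{\left(N \right)} = - \frac{3}{4} + \left(\left(N^{2} + N N\right) + 2\right) = - \frac{3}{4} + \left(\left(N^{2} + N^{2}\right) + 2\right) = - \frac{3}{4} + \left(2 N^{2} + 2\right) = - \frac{3}{4} + \left(2 + 2 N^{2}\right) = \frac{5}{4} + 2 N^{2}$)
$H{\left(U \right)} = 3 + U^{2}$ ($H{\left(U \right)} = U^{2} + 3 = 3 + U^{2}$)
$44 H{\left(-5 \right)} E{\left(5 \right)} = 44 \left(3 + \left(-5\right)^{2}\right) \left(\frac{5}{4} + 2 \cdot 5^{2}\right) = 44 \left(3 + 25\right) \left(\frac{5}{4} + 2 \cdot 25\right) = 44 \cdot 28 \left(\frac{5}{4} + 50\right) = 1232 \cdot \frac{205}{4} = 63140$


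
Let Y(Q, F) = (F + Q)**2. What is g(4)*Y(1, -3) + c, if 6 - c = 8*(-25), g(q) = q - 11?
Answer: 178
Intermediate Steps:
g(q) = -11 + q
c = 206 (c = 6 - 8*(-25) = 6 - 1*(-200) = 6 + 200 = 206)
g(4)*Y(1, -3) + c = (-11 + 4)*(-3 + 1)**2 + 206 = -7*(-2)**2 + 206 = -7*4 + 206 = -28 + 206 = 178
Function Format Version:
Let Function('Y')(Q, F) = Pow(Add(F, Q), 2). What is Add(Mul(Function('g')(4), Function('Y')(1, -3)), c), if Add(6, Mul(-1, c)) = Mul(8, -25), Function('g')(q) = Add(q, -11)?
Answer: 178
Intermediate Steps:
Function('g')(q) = Add(-11, q)
c = 206 (c = Add(6, Mul(-1, Mul(8, -25))) = Add(6, Mul(-1, -200)) = Add(6, 200) = 206)
Add(Mul(Function('g')(4), Function('Y')(1, -3)), c) = Add(Mul(Add(-11, 4), Pow(Add(-3, 1), 2)), 206) = Add(Mul(-7, Pow(-2, 2)), 206) = Add(Mul(-7, 4), 206) = Add(-28, 206) = 178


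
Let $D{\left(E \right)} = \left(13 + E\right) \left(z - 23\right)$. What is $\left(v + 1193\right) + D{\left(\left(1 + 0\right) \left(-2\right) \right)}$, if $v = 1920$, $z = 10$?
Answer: $2970$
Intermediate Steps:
$D{\left(E \right)} = -169 - 13 E$ ($D{\left(E \right)} = \left(13 + E\right) \left(10 - 23\right) = \left(13 + E\right) \left(-13\right) = -169 - 13 E$)
$\left(v + 1193\right) + D{\left(\left(1 + 0\right) \left(-2\right) \right)} = \left(1920 + 1193\right) - \left(169 + 13 \left(1 + 0\right) \left(-2\right)\right) = 3113 - \left(169 + 13 \cdot 1 \left(-2\right)\right) = 3113 - 143 = 2970$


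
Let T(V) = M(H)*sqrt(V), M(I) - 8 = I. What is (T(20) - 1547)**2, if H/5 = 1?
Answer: 2396589 - 80444*sqrt(5) ≈ 2.2167e+6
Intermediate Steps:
H = 5 (H = 5*1 = 5)
M(I) = 8 + I
T(V) = 13*sqrt(V) (T(V) = (8 + 5)*sqrt(V) = 13*sqrt(V))
(T(20) - 1547)**2 = (13*sqrt(20) - 1547)**2 = (13*(2*sqrt(5)) - 1547)**2 = (26*sqrt(5) - 1547)**2 = (-1547 + 26*sqrt(5))**2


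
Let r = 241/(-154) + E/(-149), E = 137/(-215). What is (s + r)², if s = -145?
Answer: 522788124273746769/24338336892100 ≈ 21480.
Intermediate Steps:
E = -137/215 (E = 137*(-1/215) = -137/215 ≈ -0.63721)
r = -7699337/4933390 (r = 241/(-154) - 137/215/(-149) = 241*(-1/154) - 137/215*(-1/149) = -241/154 + 137/32035 = -7699337/4933390 ≈ -1.5607)
(s + r)² = (-145 - 7699337/4933390)² = (-723040887/4933390)² = 522788124273746769/24338336892100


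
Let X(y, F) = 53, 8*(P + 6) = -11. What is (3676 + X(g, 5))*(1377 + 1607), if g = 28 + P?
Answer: 11127336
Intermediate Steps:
P = -59/8 (P = -6 + (1/8)*(-11) = -6 - 11/8 = -59/8 ≈ -7.3750)
g = 165/8 (g = 28 - 59/8 = 165/8 ≈ 20.625)
(3676 + X(g, 5))*(1377 + 1607) = (3676 + 53)*(1377 + 1607) = 3729*2984 = 11127336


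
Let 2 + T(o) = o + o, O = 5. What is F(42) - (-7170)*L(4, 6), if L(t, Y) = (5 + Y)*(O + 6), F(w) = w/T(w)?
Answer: 35570391/41 ≈ 8.6757e+5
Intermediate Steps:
T(o) = -2 + 2*o (T(o) = -2 + (o + o) = -2 + 2*o)
F(w) = w/(-2 + 2*w)
L(t, Y) = 55 + 11*Y (L(t, Y) = (5 + Y)*(5 + 6) = (5 + Y)*11 = 55 + 11*Y)
F(42) - (-7170)*L(4, 6) = (½)*42/(-1 + 42) - (-7170)*(55 + 11*6) = (½)*42/41 - (-7170)*(55 + 66) = (½)*42*(1/41) - (-7170)*121 = 21/41 - 1*(-867570) = 21/41 + 867570 = 35570391/41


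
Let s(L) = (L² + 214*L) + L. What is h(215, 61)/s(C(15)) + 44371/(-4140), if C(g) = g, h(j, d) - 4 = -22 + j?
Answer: -220673/20700 ≈ -10.661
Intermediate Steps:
h(j, d) = -18 + j (h(j, d) = 4 + (-22 + j) = -18 + j)
s(L) = L² + 215*L
h(215, 61)/s(C(15)) + 44371/(-4140) = (-18 + 215)/((15*(215 + 15))) + 44371/(-4140) = 197/((15*230)) + 44371*(-1/4140) = 197/3450 - 44371/4140 = -220673/20700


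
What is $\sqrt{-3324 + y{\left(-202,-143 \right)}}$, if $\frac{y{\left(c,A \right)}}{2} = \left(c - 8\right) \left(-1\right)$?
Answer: $22 i \sqrt{6} \approx 53.889 i$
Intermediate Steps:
$y{\left(c,A \right)} = 16 - 2 c$ ($y{\left(c,A \right)} = 2 \left(c - 8\right) \left(-1\right) = 2 \left(-8 + c\right) \left(-1\right) = 2 \left(8 - c\right) = 16 - 2 c$)
$\sqrt{-3324 + y{\left(-202,-143 \right)}} = \sqrt{-3324 + \left(16 - -404\right)} = \sqrt{-3324 + \left(16 + 404\right)} = \sqrt{-3324 + 420} = \sqrt{-2904} = 22 i \sqrt{6}$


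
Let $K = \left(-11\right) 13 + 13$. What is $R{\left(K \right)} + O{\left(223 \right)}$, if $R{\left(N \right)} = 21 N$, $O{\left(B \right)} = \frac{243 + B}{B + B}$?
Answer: $- \frac{608557}{223} \approx -2729.0$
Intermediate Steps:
$K = -130$ ($K = -143 + 13 = -130$)
$O{\left(B \right)} = \frac{243 + B}{2 B}$
$R{\left(K \right)} + O{\left(223 \right)} = 21 \left(-130\right) + \frac{243 + 223}{2 \cdot 223} = -2730 + \frac{1}{2} \cdot \frac{1}{223} \cdot 466 = -2730 + \frac{233}{223} = - \frac{608557}{223}$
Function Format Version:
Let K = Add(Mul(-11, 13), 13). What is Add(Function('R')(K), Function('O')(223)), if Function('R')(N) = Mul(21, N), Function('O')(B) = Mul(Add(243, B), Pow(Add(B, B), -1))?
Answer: Rational(-608557, 223) ≈ -2729.0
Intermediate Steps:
K = -130 (K = Add(-143, 13) = -130)
Function('O')(B) = Mul(Rational(1, 2), Pow(B, -1), Add(243, B)) (Function('O')(B) = Mul(Add(243, B), Pow(Mul(2, B), -1)) = Mul(Add(243, B), Mul(Rational(1, 2), Pow(B, -1))) = Mul(Rational(1, 2), Pow(B, -1), Add(243, B)))
Add(Function('R')(K), Function('O')(223)) = Add(Mul(21, -130), Mul(Rational(1, 2), Pow(223, -1), Add(243, 223))) = Add(-2730, Mul(Rational(1, 2), Rational(1, 223), 466)) = Add(-2730, Rational(233, 223)) = Rational(-608557, 223)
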